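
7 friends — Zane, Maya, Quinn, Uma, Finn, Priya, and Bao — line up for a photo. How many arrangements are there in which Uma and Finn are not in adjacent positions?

3600

Of the 7! = 5040 arrangements, those with Uma and Finn adjacent number 2 × 6! = 1440 (treat the pair as a block with 2 internal orders).
So 5040 − 1440 = 3600 arrangements keep them apart.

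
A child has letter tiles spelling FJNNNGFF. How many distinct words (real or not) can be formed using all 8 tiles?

The 8 letters of FJNNNGFF have repeats: F appearing 3 times and N appearing 3 times.
Dividing 8! = 40320 by 3!·3! = 36 for the repeated letters gives 1120.

1120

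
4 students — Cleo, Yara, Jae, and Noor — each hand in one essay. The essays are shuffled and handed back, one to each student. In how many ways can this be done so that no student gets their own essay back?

9

This is the derangement count D_4: permutations of 4 items with no fixed point.
By inclusion–exclusion this is Σ_{j=0}^{4} (−1)^j C(4,j)·(4−j)!.
Computing: 24 − 24 + 12 − 4 + 1 = 9.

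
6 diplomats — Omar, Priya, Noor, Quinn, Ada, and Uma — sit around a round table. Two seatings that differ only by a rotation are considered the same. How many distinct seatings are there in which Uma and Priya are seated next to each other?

48

Glue Uma and Priya into a block (2 internal orders). Seating 5 units around a circle gives (4)! arrangements.
So 2 × (4)! = 2 × 24 = 48.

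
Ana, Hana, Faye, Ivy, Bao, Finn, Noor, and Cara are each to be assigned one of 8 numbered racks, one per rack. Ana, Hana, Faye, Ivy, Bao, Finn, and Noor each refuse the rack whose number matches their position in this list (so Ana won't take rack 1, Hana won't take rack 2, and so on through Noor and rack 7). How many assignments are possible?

Let Aᵢ (for 1 ≤ i ≤ 7) be the placements that put person i in their forbidden rack. Any j of these fix j positions, leaving (8−j)! ways to fill the rest, and there are C(7,j) ways to pick which j.
By inclusion–exclusion, the number of valid placements is Σ_{j=0}^{7} (−1)^j C(7,j)·(8−j)!.
Computing: 40320 − 35280 + 15120 − 4200 + 840 − 126 + 14 − 1 = 16687.

16687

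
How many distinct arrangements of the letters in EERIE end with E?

12

Fix E in the last position and arrange the remaining 4 letters.
Those 4 letters have E appearing twice, giving (4)!/(2!) = 12.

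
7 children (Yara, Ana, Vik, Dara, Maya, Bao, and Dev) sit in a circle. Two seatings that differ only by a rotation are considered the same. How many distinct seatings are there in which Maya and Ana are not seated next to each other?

Without the restriction there are (6)! = 720 seatings.
Those with Maya next to Ana: fuse the pair into one unit and seat 6 units around a circle — 2·(5)! = 240.
Subtracting, 720 − 240 = 480.

480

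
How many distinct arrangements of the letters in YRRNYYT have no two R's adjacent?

There are 7!/(3!·2!) = 420 arrangements of YRRNYYT in total.
If the two R's are adjacent, glue them into one block, leaving 6 items to arrange: (6)!/(3!) = 120 ways.
Subtracting, 420 − 120 = 300 arrangements keep the R's apart.

300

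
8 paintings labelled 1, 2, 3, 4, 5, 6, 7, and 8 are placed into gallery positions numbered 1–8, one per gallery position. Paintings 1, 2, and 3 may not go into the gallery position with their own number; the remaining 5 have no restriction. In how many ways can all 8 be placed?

27240

Let Aᵢ (for i ∈ {1, 2, 3}) be the placements that put painting i in its forbidden gallery position. Any j of these fix j positions, leaving (8−j)! ways to fill the rest, and there are C(3,j) ways to pick which j.
By inclusion–exclusion, the number of valid placements is Σ_{j=0}^{3} (−1)^j C(3,j)·(8−j)!.
Computing: 40320 − 15120 + 2160 − 120 = 27240.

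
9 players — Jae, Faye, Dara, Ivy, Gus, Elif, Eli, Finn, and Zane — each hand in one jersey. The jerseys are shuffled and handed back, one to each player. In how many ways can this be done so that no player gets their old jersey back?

133496

Let Aᵢ be the assignments in which player i gets their old jersey. We want the size of the complement of A₁∪…∪A_9.
By inclusion–exclusion this is Σ_{j=0}^{9} (−1)^j C(9,j)·(9−j)!.
Computing: 362880 − 362880 + 181440 − 60480 + 15120 − 3024 + 504 − 72 + 9 − 1 = 133496.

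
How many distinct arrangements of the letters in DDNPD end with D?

12

With the last slot taken by D, it remains to arrange the other 4 letters (DNPD).
Those 4 letters have D appearing twice, giving (4)!/(2!) = 12.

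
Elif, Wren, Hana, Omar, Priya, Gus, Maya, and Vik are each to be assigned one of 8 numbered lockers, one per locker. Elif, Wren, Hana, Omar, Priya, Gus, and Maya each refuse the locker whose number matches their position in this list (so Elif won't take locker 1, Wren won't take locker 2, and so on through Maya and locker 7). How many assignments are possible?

Let Aᵢ (for 1 ≤ i ≤ 7) be the placements that put person i in their forbidden locker. Any j of these fix j positions, leaving (8−j)! ways to fill the rest, and there are C(7,j) ways to pick which j.
By inclusion–exclusion, the number of valid placements is Σ_{j=0}^{7} (−1)^j C(7,j)·(8−j)!.
Computing: 40320 − 35280 + 15120 − 4200 + 840 − 126 + 14 − 1 = 16687.

16687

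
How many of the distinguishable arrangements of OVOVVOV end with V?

20

With the last slot taken by V, it remains to arrange the other 6 letters (OOVVOV).
Those 6 letters have O appearing 3 times and V appearing 3 times, giving (6)!/(3!·3!) = 20.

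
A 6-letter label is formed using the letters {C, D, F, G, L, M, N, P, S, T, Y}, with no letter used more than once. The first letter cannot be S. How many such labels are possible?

The first letter has 11−1 = 10 choices (anything except S).
The remaining 5 letters are filled from the other 10 symbols without repetition: 10 × 9 × 8 × 7 × 6 = 30240.
Total: 10 × 30240 = 302400.

302400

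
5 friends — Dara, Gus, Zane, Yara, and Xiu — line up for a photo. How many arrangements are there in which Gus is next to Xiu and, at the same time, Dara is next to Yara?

Treat {Gus,Xiu} as one block (2 orders) and {Dara,Yara} as another (2 orders).
That leaves 3 units to arrange: 2 × 2 × 3! = 4 × 6 = 24.

24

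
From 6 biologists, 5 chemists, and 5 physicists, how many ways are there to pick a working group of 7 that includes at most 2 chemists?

7260

Split by how many chemists are chosen (0 through 2).
Sum: C(5,0)·C(11,7) + C(5,1)·C(11,6) + C(5,2)·C(11,5) = 330 + 2310 + 4620 = 7260.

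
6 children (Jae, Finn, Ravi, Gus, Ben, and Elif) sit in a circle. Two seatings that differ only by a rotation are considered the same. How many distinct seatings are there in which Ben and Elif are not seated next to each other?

All circular seatings of 6 people number (5)! = 120.
Those with Ben next to Elif: fuse the pair into one unit and seat 5 units around a circle — 2·(4)! = 48.
Subtracting, 120 − 48 = 72.

72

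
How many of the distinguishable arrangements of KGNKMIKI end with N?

With the last slot taken by N, it remains to arrange the other 7 letters (KGKMIKI).
Those 7 letters have I appearing twice and K appearing 3 times, giving (7)!/(3!·2!) = 420.

420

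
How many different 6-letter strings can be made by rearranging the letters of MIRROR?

120

Letter multiplicities in MIRROR: I×1, M×1, O×1, R×3.
The number of distinct arrangements is 6!/(3!) = 720/6 = 120.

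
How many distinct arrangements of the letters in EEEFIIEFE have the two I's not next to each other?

There are 9!/(5!·2!·2!) = 756 arrangements of EEEFIIEFE in total.
Arrangements with the I's together: treat II as one letter, giving (8)!/(5!·2!) = 168.
Hence 756 − 168 = 588.

588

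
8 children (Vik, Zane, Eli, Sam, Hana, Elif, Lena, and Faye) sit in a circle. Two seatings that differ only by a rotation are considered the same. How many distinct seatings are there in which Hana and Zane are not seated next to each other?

Without the restriction there are (7)! = 5040 seatings.
Those with Hana next to Zane: fuse the pair into one unit and seat 7 units around a circle — 2·(6)! = 1440.
Subtracting, 5040 − 1440 = 3600.

3600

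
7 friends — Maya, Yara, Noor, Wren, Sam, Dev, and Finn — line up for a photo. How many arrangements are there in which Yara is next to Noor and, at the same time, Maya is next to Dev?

480

Treat {Yara,Noor} as one block (2 orders) and {Maya,Dev} as another (2 orders).
That leaves 5 units to arrange: 2 × 2 × 5! = 4 × 120 = 480.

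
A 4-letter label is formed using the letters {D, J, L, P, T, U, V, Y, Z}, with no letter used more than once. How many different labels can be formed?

Choose and order 4 of the 9 symbols: the first letter has 9 options, the next 8, then 7, 6.
That product is 9 × 8 × 7 × 6 = 3024.

3024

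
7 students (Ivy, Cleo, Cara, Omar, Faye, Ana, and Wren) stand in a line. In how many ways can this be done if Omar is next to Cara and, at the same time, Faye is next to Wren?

Treat {Omar,Cara} as one block (2 orders) and {Faye,Wren} as another (2 orders).
That leaves 5 units to arrange: 2 × 2 × 5! = 4 × 120 = 480.

480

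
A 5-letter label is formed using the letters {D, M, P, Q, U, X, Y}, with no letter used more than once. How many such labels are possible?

Choose and order 5 of the 7 symbols: the first letter has 7 options, the next 6, and so on down to 3.
That product is 7 × 6 × 5 × 4 × 3 = 2520.

2520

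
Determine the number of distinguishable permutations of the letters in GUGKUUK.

The 7 letters of GUGKUUK have repeats: G appearing twice, K appearing twice, and U appearing 3 times.
So there are 7! / (3!·2!·2!) = 210 distinguishable arrangements.

210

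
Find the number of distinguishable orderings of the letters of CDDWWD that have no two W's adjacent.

There are 6!/(3!·2!) = 60 arrangements of CDDWWD in total.
Arrangements with the W's together: treat WW as one letter, giving (5)!/(3!) = 20.
Hence 60 − 20 = 40.

40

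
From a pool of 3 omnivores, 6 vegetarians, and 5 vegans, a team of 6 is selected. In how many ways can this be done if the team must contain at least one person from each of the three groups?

Total 6-person selections from all 14: C(14,6) = 3003.
Selections missing a whole group: no omnivores → C(11,6) = 462; no vegetarians → C(8,6) = 28; no vegans → C(9,6) = 84.
Add back selections omitting two groups (i.e. drawn from a single group): C(3,6) + C(6,6) + C(5,6) = 1.
By inclusion–exclusion: 3003 − 574 + 1 = 2430.

2430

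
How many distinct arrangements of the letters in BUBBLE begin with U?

20

Fix U in the first position and arrange the remaining 5 letters.
Those 5 letters have B appearing 3 times, giving (5)!/(3!) = 20.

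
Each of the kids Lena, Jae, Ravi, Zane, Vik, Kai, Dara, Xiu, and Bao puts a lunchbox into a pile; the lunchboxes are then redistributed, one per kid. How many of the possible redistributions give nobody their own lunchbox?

133496

Count assignments avoiding every fixed point. For any j of the 9 kids fixed to their own lunchbox, the other 9−j can be arranged in (9−j)! ways.
By inclusion–exclusion this is Σ_{j=0}^{9} (−1)^j C(9,j)·(9−j)!.
Computing: 362880 − 362880 + 181440 − 60480 + 15120 − 3024 + 504 − 72 + 9 − 1 = 133496.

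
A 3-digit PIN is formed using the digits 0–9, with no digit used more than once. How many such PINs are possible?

This is a permutation of 3 out of 10: P(10,3) = 10!/7!.
10 × 9 × 8 = 720.

720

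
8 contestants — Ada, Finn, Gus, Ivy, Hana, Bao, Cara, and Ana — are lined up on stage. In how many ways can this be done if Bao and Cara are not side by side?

30240

Of the 8! = 40320 arrangements, those with Bao and Cara adjacent number 2 × 7! = 10080 (treat the pair as a block with 2 internal orders).
So 40320 − 10080 = 30240 arrangements keep them apart.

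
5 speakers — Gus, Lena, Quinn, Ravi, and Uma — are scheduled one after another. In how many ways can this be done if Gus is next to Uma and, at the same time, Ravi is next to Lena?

Treat {Gus,Uma} as one block (2 orders) and {Ravi,Lena} as another (2 orders).
That leaves 3 units to arrange: 2 × 2 × 3! = 4 × 6 = 24.

24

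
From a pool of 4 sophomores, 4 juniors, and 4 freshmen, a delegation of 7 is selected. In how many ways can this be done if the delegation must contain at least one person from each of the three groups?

768

With no constraint there are C(12,7) = 792 possible selections.
Subtract selections that omit an entire group: no sophomores → C(8,7) = 8; no juniors → C(8,7) = 8; no freshmen → C(8,7) = 8.
Add back selections omitting two groups (i.e. drawn from a single group): C(4,7) + C(4,7) + C(4,7) = 0.
By inclusion–exclusion: 792 − 24 + 0 = 768.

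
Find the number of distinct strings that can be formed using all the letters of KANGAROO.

Letter multiplicities in KANGAROO: A×2, G×1, K×1, N×1, O×2, R×1.
The number of distinct arrangements is 8!/(2!·2!) = 40320/4 = 10080.

10080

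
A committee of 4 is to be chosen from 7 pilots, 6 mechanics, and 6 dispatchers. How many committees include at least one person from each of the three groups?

2016

Unrestricted: C(19,4) = 3876 ways to pick any 4 of the 19.
Subtract selections that omit an entire group: no pilots → C(12,4) = 495; no mechanics → C(13,4) = 715; no dispatchers → C(13,4) = 715.
Add back selections omitting two groups (i.e. drawn from a single group): C(7,4) + C(6,4) + C(6,4) = 65.
By inclusion–exclusion: 3876 − 1925 + 65 = 2016.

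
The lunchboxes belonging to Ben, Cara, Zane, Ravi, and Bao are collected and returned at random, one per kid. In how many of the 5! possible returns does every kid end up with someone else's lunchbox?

This is the derangement count D_5: permutations of 5 items with no fixed point.
By inclusion–exclusion this is Σ_{j=0}^{5} (−1)^j C(5,j)·(5−j)!.
Computing: 120 − 120 + 60 − 20 + 5 − 1 = 44.

44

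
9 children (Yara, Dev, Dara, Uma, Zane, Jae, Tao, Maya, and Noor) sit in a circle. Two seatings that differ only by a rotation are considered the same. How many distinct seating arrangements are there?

40320

Seat Yara anywhere (absorbing the rotational symmetry), then permute the other 8: (8)! = 40320.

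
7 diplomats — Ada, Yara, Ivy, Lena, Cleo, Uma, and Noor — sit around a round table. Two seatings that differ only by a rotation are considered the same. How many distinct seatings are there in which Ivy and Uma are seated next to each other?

Treat {Ivy, Uma} as one unit (2 internal orders) and seat the resulting 6 units around the table: (5)! circular arrangements.
So 2 × (5)! = 2 × 120 = 240.

240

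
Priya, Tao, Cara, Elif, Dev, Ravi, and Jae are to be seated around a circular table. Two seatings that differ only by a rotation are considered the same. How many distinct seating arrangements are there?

720

Fix one person's seat to break rotational symmetry; the remaining 6 people can be arranged in (6)! = 720 ways.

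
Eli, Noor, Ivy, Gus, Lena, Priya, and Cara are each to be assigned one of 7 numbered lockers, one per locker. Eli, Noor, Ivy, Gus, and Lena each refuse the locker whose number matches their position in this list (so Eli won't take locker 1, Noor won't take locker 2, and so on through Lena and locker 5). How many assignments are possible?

Let Aᵢ (for 1 ≤ i ≤ 5) be the placements that put person i in their forbidden locker. Any j of these fix j positions, leaving (7−j)! ways to fill the rest, and there are C(5,j) ways to pick which j.
By inclusion–exclusion, the number of valid placements is Σ_{j=0}^{5} (−1)^j C(5,j)·(7−j)!.
Computing: 5040 − 3600 + 1200 − 240 + 30 − 2 = 2428.

2428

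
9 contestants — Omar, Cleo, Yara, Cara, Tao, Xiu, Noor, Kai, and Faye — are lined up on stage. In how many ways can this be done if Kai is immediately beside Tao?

80640

Place the 7 others and the Kai-Tao pair as 8 objects in a line; the pair has 2 internal arrangements.
So the count is 2·(8)! = 80640.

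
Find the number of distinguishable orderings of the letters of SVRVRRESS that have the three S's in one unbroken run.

Treat the 3 copies of S as a single block. The multiset to arrange is then {SSS, E, R, R, R, V, V}, 7 items in all.
That gives (7)!/(3!·2!) = 420 arrangements.

420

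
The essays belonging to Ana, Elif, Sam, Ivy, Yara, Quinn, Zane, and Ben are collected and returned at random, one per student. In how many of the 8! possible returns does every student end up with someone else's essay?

This is the derangement count D_8: permutations of 8 items with no fixed point.
By inclusion–exclusion this is Σ_{j=0}^{8} (−1)^j C(8,j)·(8−j)!.
Computing: 40320 − 40320 + 20160 − 6720 + 1680 − 336 + 56 − 8 + 1 = 14833.

14833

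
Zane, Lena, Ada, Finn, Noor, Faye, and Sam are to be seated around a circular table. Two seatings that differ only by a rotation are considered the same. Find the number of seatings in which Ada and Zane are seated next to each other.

240

Treat {Ada, Zane} as one unit (2 internal orders) and seat the resulting 6 units around the table: (5)! circular arrangements.
So 2 × (5)! = 2 × 120 = 240.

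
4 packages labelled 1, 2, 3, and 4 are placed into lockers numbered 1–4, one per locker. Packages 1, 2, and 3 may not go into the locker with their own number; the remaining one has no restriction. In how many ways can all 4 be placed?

11

Let Aᵢ (for i ∈ {1, 2, 3}) be the placements that put package i in its forbidden locker. Any j of these fix j positions, leaving (4−j)! ways to fill the rest, and there are C(3,j) ways to pick which j.
By inclusion–exclusion, the number of valid placements is Σ_{j=0}^{3} (−1)^j C(3,j)·(4−j)!.
Computing: 24 − 18 + 6 − 1 = 11.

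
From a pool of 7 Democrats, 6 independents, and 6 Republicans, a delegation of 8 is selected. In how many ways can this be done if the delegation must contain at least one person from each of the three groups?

Total 8-person selections from all 19: C(19,8) = 75582.
Subtract selections that omit an entire group: no Democrats → C(12,8) = 495; no independents → C(13,8) = 1287; no Republicans → C(13,8) = 1287.
Add back selections omitting two groups (i.e. drawn from a single group): C(7,8) + C(6,8) + C(6,8) = 0.
By inclusion–exclusion: 75582 − 3069 + 0 = 72513.

72513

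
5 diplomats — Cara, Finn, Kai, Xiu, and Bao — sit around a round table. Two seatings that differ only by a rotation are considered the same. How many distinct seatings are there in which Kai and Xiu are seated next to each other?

Treat {Kai, Xiu} as one unit (2 internal orders) and seat the resulting 4 units around the table: (3)! circular arrangements.
So 2 × (3)! = 2 × 6 = 12.

12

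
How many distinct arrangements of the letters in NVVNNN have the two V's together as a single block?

5

Treat the 2 copies of V as a single block. The multiset to arrange is then {VV, N, N, N, N}, 5 items in all.
That gives (5)!/(4!) = 5 arrangements.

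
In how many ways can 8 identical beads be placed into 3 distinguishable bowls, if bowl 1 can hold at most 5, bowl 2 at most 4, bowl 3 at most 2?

9

Without the upper bounds there are C(10,2) = 45 ways to split 8 among 3 bowls.
Subtract solutions that violate a single cap (substitute x_i' = x_i − (cap_i+1)): x_1 ≥ 6 gives C(4,2) = 6; x_2 ≥ 5 gives C(5,2) = 10; x_3 ≥ 3 gives C(7,2) = 21. Together 37.
Add back pairs where two caps are both exceeded: 0 + 0 + 1 = 1.
By inclusion–exclusion the count is 45 − 37 + 1 = 9.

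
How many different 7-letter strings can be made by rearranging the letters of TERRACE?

Letter multiplicities in TERRACE: A×1, C×1, E×2, R×2, T×1.
The number of distinct arrangements is 7!/(2!·2!) = 5040/4 = 1260.

1260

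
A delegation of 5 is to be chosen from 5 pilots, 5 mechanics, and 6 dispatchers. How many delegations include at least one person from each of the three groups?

3200

Total 5-person selections from all 16: C(16,5) = 4368.
Subtract selections that omit an entire group: no pilots → C(11,5) = 462; no mechanics → C(11,5) = 462; no dispatchers → C(10,5) = 252.
Add back selections omitting two groups (i.e. drawn from a single group): C(5,5) + C(5,5) + C(6,5) = 8.
By inclusion–exclusion: 4368 − 1176 + 8 = 3200.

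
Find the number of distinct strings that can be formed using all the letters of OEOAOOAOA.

504

OEOAOOAOA has 9 letters with A appearing 3 times and O appearing 5 times.
So there are 9! / (5!·3!) = 504 distinguishable arrangements.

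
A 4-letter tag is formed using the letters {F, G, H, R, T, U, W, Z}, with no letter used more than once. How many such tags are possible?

1680

With no repetition, fill the 4 letters in order: 8 choices, then 7, down to 5.
8 × 7 × 6 × 5 = 1680.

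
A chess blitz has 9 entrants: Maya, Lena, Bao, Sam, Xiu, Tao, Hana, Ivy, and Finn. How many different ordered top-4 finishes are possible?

This is an ordered selection of 4 from 9: P(9,4).
That gives 9 × 8 × 7 × 6 = 3024.

3024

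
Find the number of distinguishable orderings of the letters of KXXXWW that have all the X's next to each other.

Treat the 3 copies of X as a single block. The multiset to arrange is then {XXX, K, W, W}, 4 items in all.
That gives (4)!/(2!) = 12 arrangements.

12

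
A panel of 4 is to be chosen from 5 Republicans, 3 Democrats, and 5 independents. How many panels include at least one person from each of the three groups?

With no constraint there are C(13,4) = 715 possible selections.
Selections missing a whole group: no Republicans → C(8,4) = 70; no Democrats → C(10,4) = 210; no independents → C(8,4) = 70.
Add back selections omitting two groups (i.e. drawn from a single group): C(5,4) + C(3,4) + C(5,4) = 10.
By inclusion–exclusion: 715 − 350 + 10 = 375.

375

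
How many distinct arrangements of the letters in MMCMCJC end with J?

Fix J in the last position and arrange the remaining 6 letters.
Those 6 letters have C appearing 3 times and M appearing 3 times, giving (6)!/(3!·3!) = 20.

20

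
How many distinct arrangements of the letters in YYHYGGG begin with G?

60

Fix G in the first position and arrange the remaining 6 letters.
Those 6 letters have G appearing twice and Y appearing 3 times, giving (6)!/(3!·2!) = 60.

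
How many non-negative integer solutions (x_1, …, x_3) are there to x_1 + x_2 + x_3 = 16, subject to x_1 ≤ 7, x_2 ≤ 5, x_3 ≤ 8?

15

Ignoring the caps, the number of non-negative solutions to x_1+…+x_3 = 16 is C(18,2) = 153.
Subtract solutions that violate a single cap (substitute x_i' = x_i − (cap_i+1)): x_1 ≥ 8 gives C(10,2) = 45; x_2 ≥ 6 gives C(12,2) = 66; x_3 ≥ 9 gives C(9,2) = 36. Together 147.
Add back pairs where two caps are both exceeded: 6 + 0 + 3 = 9.
By inclusion–exclusion the count is 153 − 147 + 9 = 15.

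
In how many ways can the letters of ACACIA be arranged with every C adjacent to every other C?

20

Treat the 2 copies of C as a single block. The multiset to arrange is then {CC, A, A, A, I}, 5 items in all.
That gives (5)!/(3!) = 20 arrangements.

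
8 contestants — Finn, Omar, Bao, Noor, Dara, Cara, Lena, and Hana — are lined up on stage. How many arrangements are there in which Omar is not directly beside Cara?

30240

There are 8! = 40320 arrangements in all. If Omar and Cara are adjacent, merging them into one block gives 2·(7)! = 10080 arrangements.
So 40320 − 10080 = 30240 arrangements keep them apart.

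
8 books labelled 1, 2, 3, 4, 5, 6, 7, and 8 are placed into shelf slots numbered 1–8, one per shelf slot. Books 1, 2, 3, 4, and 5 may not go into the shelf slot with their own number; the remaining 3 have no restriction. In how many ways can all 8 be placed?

Let Aᵢ (for 1 ≤ i ≤ 5) be the placements that put book i in its forbidden shelf slot. Any j of these fix j positions, leaving (8−j)! ways to fill the rest, and there are C(5,j) ways to pick which j.
By inclusion–exclusion, the number of valid placements is Σ_{j=0}^{5} (−1)^j C(5,j)·(8−j)!.
Computing: 40320 − 25200 + 7200 − 1200 + 120 − 6 = 21234.

21234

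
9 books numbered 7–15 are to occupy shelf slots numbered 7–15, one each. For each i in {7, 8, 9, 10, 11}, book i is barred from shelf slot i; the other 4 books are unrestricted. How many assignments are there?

Let Aᵢ (for 7 ≤ i ≤ 11) be the placements that put book i in its forbidden shelf slot. Any j of these fix j positions, leaving (9−j)! ways to fill the rest, and there are C(5,j) ways to pick which j.
By inclusion–exclusion, the number of valid placements is Σ_{j=0}^{5} (−1)^j C(5,j)·(9−j)!.
Computing: 362880 − 201600 + 50400 − 7200 + 600 − 24 = 205056.

205056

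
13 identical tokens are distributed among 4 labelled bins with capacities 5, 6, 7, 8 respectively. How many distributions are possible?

By stars and bars, unrestricted non-negative solutions to x_1+…+x_4 = 13 number C(13+3,3) = 560.
Subtract solutions that violate a single cap (substitute x_i' = x_i − (cap_i+1)): x_1 ≥ 6 gives C(10,3) = 120; x_2 ≥ 7 gives C(9,3) = 84; x_3 ≥ 8 gives C(8,3) = 56; x_4 ≥ 9 gives C(7,3) = 35. Together 295.
Add back pairs where two caps are both exceeded: 1 + 0 + 0 + 0 + 0 + 0 = 1.
By inclusion–exclusion the count is 560 − 295 + 1 = 266.

266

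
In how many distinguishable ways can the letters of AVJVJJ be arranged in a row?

AVJVJJ has 6 letters with J appearing 3 times and V appearing twice.
Dividing 6! = 720 by 3!·2! = 12 for the repeated letters gives 60.

60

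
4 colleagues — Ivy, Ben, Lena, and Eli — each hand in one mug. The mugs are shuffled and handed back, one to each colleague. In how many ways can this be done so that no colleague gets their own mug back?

This is the derangement count D_4: permutations of 4 items with no fixed point.
By inclusion–exclusion this is Σ_{j=0}^{4} (−1)^j C(4,j)·(4−j)!.
Computing: 24 − 24 + 12 − 4 + 1 = 9.

9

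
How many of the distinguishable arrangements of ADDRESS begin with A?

180

With the first slot taken by A, it remains to arrange the other 6 letters (DDRESS).
Those 6 letters have D appearing twice and S appearing twice, giving (6)!/(2!·2!) = 180.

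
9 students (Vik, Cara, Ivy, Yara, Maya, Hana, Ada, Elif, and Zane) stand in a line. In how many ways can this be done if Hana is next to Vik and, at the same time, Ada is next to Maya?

Treat {Hana,Vik} as one block (2 orders) and {Ada,Maya} as another (2 orders).
That leaves 7 units to arrange: 2 × 2 × 7! = 4 × 5040 = 20160.

20160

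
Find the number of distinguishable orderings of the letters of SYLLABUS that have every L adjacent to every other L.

Treat the 2 copies of L as a single block. The multiset to arrange is then {LL, A, B, S, S, U, Y}, 7 items in all.
That gives (7)!/(2!) = 2520 arrangements.

2520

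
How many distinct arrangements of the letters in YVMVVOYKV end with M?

With the last slot taken by M, it remains to arrange the other 8 letters (YVVVOYKV).
Those 8 letters have V appearing 4 times and Y appearing twice, giving (8)!/(4!·2!) = 840.

840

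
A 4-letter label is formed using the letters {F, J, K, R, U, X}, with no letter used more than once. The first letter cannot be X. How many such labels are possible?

300

The first letter has 6−1 = 5 choices (anything except X).
The remaining 3 letters are filled from the other 5 symbols without repetition: 5 × 4 × 3 = 60.
Total: 5 × 60 = 300.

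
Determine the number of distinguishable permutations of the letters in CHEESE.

120

CHEESE has 6 letters with E appearing 3 times.
The number of distinct arrangements is 6!/(3!) = 720/6 = 120.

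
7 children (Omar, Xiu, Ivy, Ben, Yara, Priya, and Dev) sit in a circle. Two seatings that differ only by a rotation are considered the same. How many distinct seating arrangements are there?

720

Seat Omar anywhere (absorbing the rotational symmetry), then permute the other 6: (6)! = 720.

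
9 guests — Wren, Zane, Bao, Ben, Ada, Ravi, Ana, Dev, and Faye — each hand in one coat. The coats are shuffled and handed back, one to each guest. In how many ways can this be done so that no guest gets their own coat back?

This is the derangement count D_9: permutations of 9 items with no fixed point.
By inclusion–exclusion this is Σ_{j=0}^{9} (−1)^j C(9,j)·(9−j)!.
Computing: 362880 − 362880 + 181440 − 60480 + 15120 − 3024 + 504 − 72 + 9 − 1 = 133496.

133496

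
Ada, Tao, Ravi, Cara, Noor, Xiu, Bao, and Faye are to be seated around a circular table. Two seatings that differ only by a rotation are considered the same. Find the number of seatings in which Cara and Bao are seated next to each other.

Treat {Cara, Bao} as one unit (2 internal orders) and seat the resulting 7 units around the table: (6)! circular arrangements.
So 2 × (6)! = 2 × 720 = 1440.

1440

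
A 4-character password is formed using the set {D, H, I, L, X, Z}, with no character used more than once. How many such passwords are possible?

This is a permutation of 4 out of 6: P(6,4) = 6!/2!.
That product is 6 × 5 × 4 × 3 = 360.

360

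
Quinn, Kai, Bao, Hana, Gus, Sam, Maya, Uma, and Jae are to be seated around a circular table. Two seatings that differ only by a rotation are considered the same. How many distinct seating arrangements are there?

40320

Seat Quinn anywhere (absorbing the rotational symmetry), then permute the other 8: (8)! = 40320.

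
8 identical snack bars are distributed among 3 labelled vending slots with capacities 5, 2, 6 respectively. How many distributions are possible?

Ignoring the caps, the number of non-negative solutions to x_1+…+x_3 = 8 is C(10,2) = 45.
Subtract solutions that violate a single cap (substitute x_i' = x_i − (cap_i+1)): x_1 ≥ 6 gives C(4,2) = 6; x_2 ≥ 3 gives C(7,2) = 21; x_3 ≥ 7 gives C(3,2) = 3. Together 30.
No two caps can be exceeded simultaneously, so the pair terms are all 0.
By inclusion–exclusion the count is 45 − 30 + 0 = 15.

15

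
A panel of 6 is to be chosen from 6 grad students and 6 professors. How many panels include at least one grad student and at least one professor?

922

Unrestricted: C(12,6) = 924 ways to pick any 6 of the 12.
Selections missing a whole group: no grad students → C(6,6) = 1; no professors → C(6,6) = 1.
Both groups omitted at once is impossible, so 924 − 2 = 922.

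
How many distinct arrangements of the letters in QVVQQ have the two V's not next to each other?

There are 5!/(3!·2!) = 10 arrangements of QVVQQ in total.
If the two V's are adjacent, glue them into one block, leaving 4 items to arrange: (4)!/(3!) = 4 ways.
Hence 10 − 4 = 6.

6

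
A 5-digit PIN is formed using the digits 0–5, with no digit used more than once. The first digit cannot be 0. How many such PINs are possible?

600

The first digit has 6−1 = 5 choices (anything except 0).
The remaining 4 digits are filled from the other 5 symbols without repetition: 5 × 4 × 3 × 2 = 120.
Total: 5 × 120 = 600.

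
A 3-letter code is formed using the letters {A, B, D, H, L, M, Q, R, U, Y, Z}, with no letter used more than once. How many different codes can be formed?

990

This is a permutation of 3 out of 11: P(11,3) = 11!/8!.
11 × 10 × 9 = 990.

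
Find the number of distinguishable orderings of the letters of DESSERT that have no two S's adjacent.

900

Total arrangements of DESSERT: 7!/(2!·2!) = 1260.
If the two S's are adjacent, glue them into one block, leaving 6 items to arrange: (6)!/(2!) = 360 ways.
Hence 1260 − 360 = 900.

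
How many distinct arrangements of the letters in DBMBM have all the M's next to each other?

12

Treat the 2 copies of M as a single block. The multiset to arrange is then {MM, B, B, D}, 4 items in all.
That gives (4)!/(2!) = 12 arrangements.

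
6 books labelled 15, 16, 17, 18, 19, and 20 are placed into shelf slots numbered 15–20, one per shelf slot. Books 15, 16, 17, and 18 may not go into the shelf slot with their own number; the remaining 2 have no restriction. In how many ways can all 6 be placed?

362

Let Aᵢ (for 15 ≤ i ≤ 18) be the placements that put book i in its forbidden shelf slot. Any j of these fix j positions, leaving (6−j)! ways to fill the rest, and there are C(4,j) ways to pick which j.
By inclusion–exclusion, the number of valid placements is Σ_{j=0}^{4} (−1)^j C(4,j)·(6−j)!.
Computing: 720 − 480 + 144 − 24 + 2 = 362.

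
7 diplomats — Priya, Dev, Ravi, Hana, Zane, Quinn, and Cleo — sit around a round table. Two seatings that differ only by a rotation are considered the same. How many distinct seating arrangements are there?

Fix one person's seat to break rotational symmetry; the remaining 6 people can be arranged in (6)! = 720 ways.

720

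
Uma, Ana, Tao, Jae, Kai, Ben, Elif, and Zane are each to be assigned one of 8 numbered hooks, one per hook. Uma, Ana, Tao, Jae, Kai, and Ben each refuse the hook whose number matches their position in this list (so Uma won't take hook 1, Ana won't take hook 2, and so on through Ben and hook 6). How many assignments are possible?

18806

Let Aᵢ (for 1 ≤ i ≤ 6) be the placements that put person i in their forbidden hook. Any j of these fix j positions, leaving (8−j)! ways to fill the rest, and there are C(6,j) ways to pick which j.
By inclusion–exclusion, the number of valid placements is Σ_{j=0}^{6} (−1)^j C(6,j)·(8−j)!.
Computing: 40320 − 30240 + 10800 − 2400 + 360 − 36 + 2 = 18806.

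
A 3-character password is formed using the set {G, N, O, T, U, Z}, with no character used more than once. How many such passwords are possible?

120

This is a permutation of 3 out of 6: P(6,3) = 6!/3!.
That product is 6 × 5 × 4 = 120.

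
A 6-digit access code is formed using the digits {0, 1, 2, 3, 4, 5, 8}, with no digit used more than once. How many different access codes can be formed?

5040

This is a permutation of 6 out of 7: P(7,6) = 7!/1!.
7 × 6 × 5 × 4 × 3 × 2 = 5040.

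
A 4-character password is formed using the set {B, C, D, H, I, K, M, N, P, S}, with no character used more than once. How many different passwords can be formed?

Choose and order 4 of the 10 symbols: the first character has 10 options, the next 9, then 8, 7.
That product is 10 × 9 × 8 × 7 = 5040.

5040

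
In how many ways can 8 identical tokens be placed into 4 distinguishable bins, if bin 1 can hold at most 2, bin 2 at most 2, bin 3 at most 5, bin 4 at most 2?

Ignoring the caps, the number of non-negative solutions to x_1+…+x_4 = 8 is C(11,3) = 165.
Subtract solutions that violate a single cap (substitute x_i' = x_i − (cap_i+1)): x_1 ≥ 3 gives C(8,3) = 56; x_2 ≥ 3 gives C(8,3) = 56; x_3 ≥ 6 gives C(5,3) = 10; x_4 ≥ 3 gives C(8,3) = 56. Together 178.
Add back pairs where two caps are both exceeded: 10 + 0 + 10 + 0 + 10 + 0 = 30.
By inclusion–exclusion the count is 165 − 178 + 30 = 17.

17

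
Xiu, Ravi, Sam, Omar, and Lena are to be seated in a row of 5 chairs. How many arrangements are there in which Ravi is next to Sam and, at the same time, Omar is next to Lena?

Treat {Ravi,Sam} as one block (2 orders) and {Omar,Lena} as another (2 orders).
That leaves 3 units to arrange: 2 × 2 × 3! = 4 × 6 = 24.

24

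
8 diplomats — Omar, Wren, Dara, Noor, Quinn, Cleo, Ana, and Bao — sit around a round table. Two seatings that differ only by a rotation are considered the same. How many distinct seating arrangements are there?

5040

Around a circle, 8 distinct people have 8!/8 = (7)! = 5040 rotationally distinct seatings.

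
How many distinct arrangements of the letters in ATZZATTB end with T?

630

Fix T in the last position and arrange the remaining 7 letters.
Those 7 letters have A appearing twice, T appearing twice, and Z appearing twice, giving (7)!/(2!·2!·2!) = 630.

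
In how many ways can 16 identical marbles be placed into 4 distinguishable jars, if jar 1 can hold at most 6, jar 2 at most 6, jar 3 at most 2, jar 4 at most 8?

64

By stars and bars, unrestricted non-negative solutions to x_1+…+x_4 = 16 number C(16+3,3) = 969.
Subtract solutions that violate a single cap (substitute x_i' = x_i − (cap_i+1)): x_1 ≥ 7 gives C(12,3) = 220; x_2 ≥ 7 gives C(12,3) = 220; x_3 ≥ 3 gives C(16,3) = 560; x_4 ≥ 9 gives C(10,3) = 120. Together 1120.
Add back pairs where two caps are both exceeded: 10 + 84 + 1 + 84 + 1 + 35 = 215.
By inclusion–exclusion the count is 969 − 1120 + 215 = 64.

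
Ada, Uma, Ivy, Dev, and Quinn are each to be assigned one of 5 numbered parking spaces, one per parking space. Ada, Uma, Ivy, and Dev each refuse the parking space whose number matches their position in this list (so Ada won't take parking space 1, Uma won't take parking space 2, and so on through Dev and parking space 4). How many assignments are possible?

53

Let Aᵢ (for 1 ≤ i ≤ 4) be the placements that put person i in their forbidden parking space. Any j of these fix j positions, leaving (5−j)! ways to fill the rest, and there are C(4,j) ways to pick which j.
By inclusion–exclusion, the number of valid placements is Σ_{j=0}^{4} (−1)^j C(4,j)·(5−j)!.
Computing: 120 − 96 + 36 − 8 + 1 = 53.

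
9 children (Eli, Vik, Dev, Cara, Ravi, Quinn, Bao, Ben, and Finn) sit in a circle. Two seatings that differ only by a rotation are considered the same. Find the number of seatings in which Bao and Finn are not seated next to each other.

Without the restriction there are (8)! = 40320 seatings.
Those with Bao next to Finn: fuse the pair into one unit and seat 8 units around a circle — 2·(7)! = 10080.
Subtracting, 40320 − 10080 = 30240.

30240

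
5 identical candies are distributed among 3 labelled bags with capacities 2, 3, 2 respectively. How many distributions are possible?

6

Without the upper bounds there are C(7,2) = 21 ways to split 5 among 3 bags.
Subtract solutions that violate a single cap (substitute x_i' = x_i − (cap_i+1)): x_1 ≥ 3 gives C(4,2) = 6; x_2 ≥ 4 gives C(3,2) = 3; x_3 ≥ 3 gives C(4,2) = 6. Together 15.
No two caps can be exceeded simultaneously, so the pair terms are all 0.
By inclusion–exclusion the count is 21 − 15 + 0 = 6.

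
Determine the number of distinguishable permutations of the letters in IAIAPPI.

IAIAPPI has 7 letters with A appearing twice, I appearing 3 times, and P appearing twice.
So there are 7! / (3!·2!·2!) = 210 distinguishable arrangements.

210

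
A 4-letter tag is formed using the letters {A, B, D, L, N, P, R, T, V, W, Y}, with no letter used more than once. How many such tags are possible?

Choose and order 4 of the 11 symbols: the first letter has 11 options, the next 10, then 9, 8.
That product is 11 × 10 × 9 × 8 = 7920.

7920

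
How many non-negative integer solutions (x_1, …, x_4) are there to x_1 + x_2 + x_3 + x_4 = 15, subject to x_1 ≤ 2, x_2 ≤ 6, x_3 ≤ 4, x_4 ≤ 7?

Without the upper bounds there are C(18,3) = 816 ways to split 15 among 4 variables.
Subtract solutions that violate a single cap (substitute x_i' = x_i − (cap_i+1)): x_1 ≥ 3 gives C(15,3) = 455; x_2 ≥ 7 gives C(11,3) = 165; x_3 ≥ 5 gives C(13,3) = 286; x_4 ≥ 8 gives C(10,3) = 120. Together 1026.
Add back pairs where two caps are both exceeded: 56 + 120 + 35 + 20 + 1 + 10 = 242.
Subtract triples: 1 + 0 + 0 + 0 = 1.
By inclusion–exclusion the count is 816 − 1026 + 242 − 1 = 31.

31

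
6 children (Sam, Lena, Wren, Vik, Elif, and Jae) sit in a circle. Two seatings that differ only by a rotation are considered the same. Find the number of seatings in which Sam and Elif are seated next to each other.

Treat {Sam, Elif} as one unit (2 internal orders) and seat the resulting 5 units around the table: (4)! circular arrangements.
So 2 × (4)! = 2 × 24 = 48.

48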